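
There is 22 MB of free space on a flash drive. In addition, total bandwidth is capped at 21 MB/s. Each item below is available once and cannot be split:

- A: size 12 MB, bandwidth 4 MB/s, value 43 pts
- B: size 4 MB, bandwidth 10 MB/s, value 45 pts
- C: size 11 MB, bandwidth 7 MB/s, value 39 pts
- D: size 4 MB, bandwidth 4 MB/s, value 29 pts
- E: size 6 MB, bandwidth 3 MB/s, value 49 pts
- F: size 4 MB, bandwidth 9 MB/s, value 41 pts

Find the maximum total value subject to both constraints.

Feasible sets respecting both limits:
- A+B+E: size 22, bandwidth 17, value 137
- B+C+E: size 21, bandwidth 20, value 133
- A+E+F: size 22, bandwidth 16, value 133
Best: 137 pts.

137 pts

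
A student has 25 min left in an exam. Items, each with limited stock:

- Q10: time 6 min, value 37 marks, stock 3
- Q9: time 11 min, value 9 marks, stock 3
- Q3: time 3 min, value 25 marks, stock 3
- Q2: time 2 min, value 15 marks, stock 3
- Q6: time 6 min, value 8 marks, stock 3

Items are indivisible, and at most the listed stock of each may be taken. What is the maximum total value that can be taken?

Best selections within time 25 and stock limits:
- 2×Q10 + 3×Q3 + 2×Q2: time 25, value 179
- 2×Q10 + 2×Q3 + 3×Q2: time 24, value 169
- 3×Q10 + 1×Q3 + 2×Q2: time 25, value 166
- 2×Q10 + 3×Q3 + 1×Q2: time 23, value 164
Best: 179 marks.

179 marks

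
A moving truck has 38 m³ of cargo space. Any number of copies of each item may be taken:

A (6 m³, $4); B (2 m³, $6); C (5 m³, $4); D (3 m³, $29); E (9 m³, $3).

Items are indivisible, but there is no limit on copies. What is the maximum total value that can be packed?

Best value-per-unit is D at 29/3; filling with it alone gives 12×29 = 348.
Optimal mix: 1×B + 12×D → volume 38, value 354.

$354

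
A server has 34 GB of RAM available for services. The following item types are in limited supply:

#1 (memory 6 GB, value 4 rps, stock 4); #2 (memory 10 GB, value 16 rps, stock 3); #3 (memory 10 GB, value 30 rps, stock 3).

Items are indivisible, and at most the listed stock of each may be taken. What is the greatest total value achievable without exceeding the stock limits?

90 rps

Top feasible selections:
- 3×#3: memory 30, value 90
- 1×#2 + 2×#3: memory 30, value 76
- 2×#1 + 2×#3: memory 32, value 68
- 1×#1 + 2×#3: memory 26, value 64
Best: 90 rps.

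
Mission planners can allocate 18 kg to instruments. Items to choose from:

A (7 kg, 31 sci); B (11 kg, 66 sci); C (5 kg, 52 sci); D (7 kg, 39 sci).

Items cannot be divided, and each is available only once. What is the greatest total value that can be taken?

Check high-value combinations within 18 kg:
- B+C: mass 11+5=16, value 66+52=118
- B+D: mass 11+7=18, value 66+39=105
- A+B: mass 7+11=18, value 31+66=97
- C+D: mass 5+7=12, value 52+39=91
Best: 118 sci.

118 sci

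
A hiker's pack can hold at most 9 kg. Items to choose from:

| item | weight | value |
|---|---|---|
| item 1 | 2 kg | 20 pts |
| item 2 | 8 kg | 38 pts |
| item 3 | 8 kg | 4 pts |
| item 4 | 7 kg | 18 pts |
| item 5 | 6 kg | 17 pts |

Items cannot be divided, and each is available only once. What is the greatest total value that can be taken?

This is a 0/1 knapsack; check combinations near the capacity.
- item 2: weight 8, value 38
- item 1+item 4: weight 2+7=9, value 20+18=38
- item 1+item 5: weight 2+6=8, value 20+17=37
- item 1: weight 2, value 20
- item 4: weight 7, value 18
Best: 38 pts.

38 pts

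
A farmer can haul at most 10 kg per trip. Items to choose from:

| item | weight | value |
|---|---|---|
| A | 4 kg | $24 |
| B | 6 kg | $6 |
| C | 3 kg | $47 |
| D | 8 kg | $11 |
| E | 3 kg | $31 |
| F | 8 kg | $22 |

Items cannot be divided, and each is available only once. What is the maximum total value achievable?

This is a 0/1 knapsack; check combinations near the capacity.
- A+C+E: weight 4+3+3=10, value 24+47+31=102
- C+E: weight 3+3=6, value 47+31=78
- A+C: weight 4+3=7, value 24+47=71
- A+E: weight 4+3=7, value 24+31=55
Best: $102.

$102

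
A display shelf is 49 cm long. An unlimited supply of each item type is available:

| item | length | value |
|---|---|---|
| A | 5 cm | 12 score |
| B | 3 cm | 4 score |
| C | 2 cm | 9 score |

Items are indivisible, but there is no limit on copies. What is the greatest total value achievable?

216 score

Best value-per-unit is C at 9/2, and filling with it alone uses length 24×2=48. No mix of the others beats 24×9 = 216.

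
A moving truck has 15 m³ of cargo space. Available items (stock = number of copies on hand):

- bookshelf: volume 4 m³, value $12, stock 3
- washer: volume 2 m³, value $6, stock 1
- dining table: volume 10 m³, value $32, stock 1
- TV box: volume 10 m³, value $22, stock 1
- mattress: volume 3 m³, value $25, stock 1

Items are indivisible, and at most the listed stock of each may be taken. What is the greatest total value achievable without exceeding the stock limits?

$63

Best selections within volume 15 and stock limits:
- 1×washer + 1×dining table + 1×mattress: volume 15, value 63
- 3×bookshelf + 1×mattress: volume 15, value 61
Best: $63.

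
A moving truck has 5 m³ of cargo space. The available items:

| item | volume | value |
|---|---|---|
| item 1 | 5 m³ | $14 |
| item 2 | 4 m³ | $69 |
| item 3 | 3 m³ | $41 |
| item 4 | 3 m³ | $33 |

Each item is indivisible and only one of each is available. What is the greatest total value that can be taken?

Check high-value combinations within 5 m³:
- item 2: volume 4, value 69
- item 3: volume 3, value 41
- item 4: volume 3, value 33
- item 1: volume 5, value 14
Best: $69.

$69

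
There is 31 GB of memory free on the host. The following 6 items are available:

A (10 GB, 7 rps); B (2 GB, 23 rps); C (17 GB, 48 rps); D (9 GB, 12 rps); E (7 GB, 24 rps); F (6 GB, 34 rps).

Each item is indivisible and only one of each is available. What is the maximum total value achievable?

Check high-value combinations within 31 GB:
- C+E+F: memory 17+7+6=30, value 48+24+34=106
- B+C+F: memory 2+17+6=25, value 23+48+34=105
- B+C+E: memory 2+17+7=26, value 23+48+24=95
- B+D+E+F: memory 2+9+7+6=24, value 23+12+24+34=93
Best: 106 rps.

106 rps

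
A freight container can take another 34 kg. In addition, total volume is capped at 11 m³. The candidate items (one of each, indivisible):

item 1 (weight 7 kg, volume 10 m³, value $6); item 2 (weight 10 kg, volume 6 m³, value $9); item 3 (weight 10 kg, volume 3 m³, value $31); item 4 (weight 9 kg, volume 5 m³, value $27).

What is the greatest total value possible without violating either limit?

Feasible sets respecting both limits:
- item 3+item 4: weight 19, volume 8, value 58
- item 2+item 3: weight 20, volume 9, value 40
- item 2+item 4: weight 19, volume 11, value 36
- item 3: weight 10, volume 3, value 31
Best: $58.

$58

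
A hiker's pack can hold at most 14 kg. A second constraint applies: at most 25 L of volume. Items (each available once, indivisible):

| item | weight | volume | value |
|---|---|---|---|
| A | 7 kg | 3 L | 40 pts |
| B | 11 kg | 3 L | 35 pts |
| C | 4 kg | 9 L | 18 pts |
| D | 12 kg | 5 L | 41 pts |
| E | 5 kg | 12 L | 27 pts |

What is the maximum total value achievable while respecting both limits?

67 pts

Feasible sets respecting both limits:
- A+E: weight 12, volume 15, value 67
- A+C: weight 11, volume 12, value 58
- C+E: weight 9, volume 21, value 45
Best: 67 pts.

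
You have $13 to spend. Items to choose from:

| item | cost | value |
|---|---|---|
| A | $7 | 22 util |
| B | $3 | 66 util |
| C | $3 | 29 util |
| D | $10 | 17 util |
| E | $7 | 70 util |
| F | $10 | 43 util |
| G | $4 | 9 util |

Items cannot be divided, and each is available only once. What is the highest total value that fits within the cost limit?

165 util

Check high-value combinations within $13:
- B+C+E: cost 3+3+7=13, value 66+29+70=165
- B+E: cost 3+7=10, value 66+70=136
- A+B+C: cost 7+3+3=13, value 22+66+29=117
- B+F: cost 3+10=13, value 66+43=109
Best: 165 util.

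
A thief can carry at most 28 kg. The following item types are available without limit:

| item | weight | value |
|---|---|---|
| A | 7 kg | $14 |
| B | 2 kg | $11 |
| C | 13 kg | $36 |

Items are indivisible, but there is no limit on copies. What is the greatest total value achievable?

$154

Best value-per-unit is B at 11/2, and filling with it alone uses weight 14×2=28. No mix of the others beats 14×11 = 154.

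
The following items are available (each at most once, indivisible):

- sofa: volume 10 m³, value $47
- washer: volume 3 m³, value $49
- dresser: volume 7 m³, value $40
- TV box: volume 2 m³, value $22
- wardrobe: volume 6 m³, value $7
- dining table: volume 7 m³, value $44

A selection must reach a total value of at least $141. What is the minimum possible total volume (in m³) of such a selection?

Subsets with value ≥ 141, sorted by total volume:
- washer+dresser+TV box+dining table: volume 19, value 155
- sofa+washer+TV box+dining table: volume 22, value 162
- sofa+washer+dresser+TV box: volume 22, value 158
- washer+dresser+TV box+wardrobe+dining table: volume 25, value 162
Minimum volume: 19 m³.

19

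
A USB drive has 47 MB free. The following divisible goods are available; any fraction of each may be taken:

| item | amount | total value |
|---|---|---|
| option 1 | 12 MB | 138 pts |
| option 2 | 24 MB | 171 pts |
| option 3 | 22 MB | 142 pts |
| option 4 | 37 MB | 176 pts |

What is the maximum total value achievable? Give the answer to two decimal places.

Take in order of value per unit:
- option 1 (138/12 per unit): all 12 → value 138, running total 138.00
- option 2 (171/24 per unit): all 24 → value 171, running total 309.00
- option 3 (142/22 per unit): 11 of 22 → value 11×142/22 = 71.0000, running total 380.00
Total 380.00.

380.00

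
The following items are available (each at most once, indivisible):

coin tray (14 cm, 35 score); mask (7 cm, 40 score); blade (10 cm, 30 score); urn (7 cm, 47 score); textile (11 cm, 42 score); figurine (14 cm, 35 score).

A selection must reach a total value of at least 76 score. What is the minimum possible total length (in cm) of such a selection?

Subsets with value ≥ 76, sorted by total length:
- mask+urn: length 14, value 87
- blade+urn: length 17, value 77
- urn+textile: length 18, value 89
Minimum length: 14 cm.

14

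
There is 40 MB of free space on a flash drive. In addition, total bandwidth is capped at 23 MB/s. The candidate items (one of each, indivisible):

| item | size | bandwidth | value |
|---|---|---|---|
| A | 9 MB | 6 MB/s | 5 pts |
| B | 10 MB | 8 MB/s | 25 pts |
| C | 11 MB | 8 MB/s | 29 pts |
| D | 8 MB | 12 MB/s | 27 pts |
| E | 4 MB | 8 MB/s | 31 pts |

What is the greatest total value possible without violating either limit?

65 pts

Feasible sets respecting both limits:
- A+C+E: size 24, bandwidth 22, value 65
- A+B+E: size 23, bandwidth 22, value 61
- C+E: size 15, bandwidth 16, value 60
- A+B+C: size 30, bandwidth 22, value 59
Best: 65 pts.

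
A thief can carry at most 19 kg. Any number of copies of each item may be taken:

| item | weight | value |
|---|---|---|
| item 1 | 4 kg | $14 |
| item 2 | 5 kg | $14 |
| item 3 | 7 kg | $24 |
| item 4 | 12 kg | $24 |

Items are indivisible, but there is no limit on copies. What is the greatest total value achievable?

Best value-per-unit is item 1 at 14/4; filling with it alone gives 4×14 = 56.
Optimal mix: 3×item 1 + 1×item 3 → weight 19, value 66.

$66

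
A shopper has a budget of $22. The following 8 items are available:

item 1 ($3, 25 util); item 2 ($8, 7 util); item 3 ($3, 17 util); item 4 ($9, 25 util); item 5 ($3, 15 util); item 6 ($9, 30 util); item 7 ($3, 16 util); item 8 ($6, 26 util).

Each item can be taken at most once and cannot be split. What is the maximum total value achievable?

Check high-value combinations within $22:
- item 1+item 3+item 5+item 6+item 7: cost 3+3+3+9+3=21, value 25+17+15+30+16=103
- item 1+item 3+item 5+item 7+item 8: cost 3+3+3+3+6=18, value 25+17+15+16+26=99
- item 1+item 3+item 4+item 5+item 7: cost 3+3+9+3+3=21, value 25+17+25+15+16=98
- item 1+item 3+item 6+item 8: cost 3+3+9+6=21, value 25+17+30+26=98
Best: 103 util.

103 util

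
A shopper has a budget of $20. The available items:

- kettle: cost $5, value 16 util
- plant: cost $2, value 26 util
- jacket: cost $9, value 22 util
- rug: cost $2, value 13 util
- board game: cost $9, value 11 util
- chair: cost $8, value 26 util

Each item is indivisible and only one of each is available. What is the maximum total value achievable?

This is a 0/1 knapsack; check combinations near the capacity.
- kettle+plant+rug+chair: cost 5+2+2+8=17, value 16+26+13+26=81
- kettle+plant+jacket+rug: cost 5+2+9+2=18, value 16+26+22+13=77
- plant+jacket+chair: cost 2+9+8=19, value 26+22+26=74
- kettle+plant+chair: cost 5+2+8=15, value 16+26+26=68
Best: 81 util.

81 util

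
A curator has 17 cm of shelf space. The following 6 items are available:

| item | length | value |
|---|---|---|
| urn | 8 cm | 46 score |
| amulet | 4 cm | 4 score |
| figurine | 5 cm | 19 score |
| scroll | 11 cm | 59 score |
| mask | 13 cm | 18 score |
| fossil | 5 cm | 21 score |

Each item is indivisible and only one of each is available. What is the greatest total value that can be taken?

80 score

This is a 0/1 knapsack; check combinations near the capacity.
- scroll+fossil: length 11+5=16, value 59+21=80
- figurine+scroll: length 5+11=16, value 19+59=78
- urn+amulet+fossil: length 8+4+5=17, value 46+4+21=71
Best: 80 score.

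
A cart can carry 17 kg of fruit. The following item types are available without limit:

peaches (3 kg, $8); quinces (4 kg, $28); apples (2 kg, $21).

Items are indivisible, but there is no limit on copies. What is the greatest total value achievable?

$168

Best value-per-unit is apples at 21/2, and filling with it alone uses weight 8×2=16. No mix of the others beats 8×21 = 168.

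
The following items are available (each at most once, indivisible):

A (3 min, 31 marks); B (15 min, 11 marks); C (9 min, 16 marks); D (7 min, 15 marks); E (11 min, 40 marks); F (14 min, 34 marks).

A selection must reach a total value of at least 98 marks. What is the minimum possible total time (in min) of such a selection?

Subsets with value ≥ 98, sorted by total time:
- A+E+F: time 28, value 105
- A+C+D+E: time 30, value 102
Minimum time: 28 min.

28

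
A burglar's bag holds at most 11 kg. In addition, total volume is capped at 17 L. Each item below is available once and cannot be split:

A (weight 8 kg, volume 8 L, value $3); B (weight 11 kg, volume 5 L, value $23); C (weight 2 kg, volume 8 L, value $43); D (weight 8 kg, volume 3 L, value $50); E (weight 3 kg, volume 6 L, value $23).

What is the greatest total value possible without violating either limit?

Feasible sets respecting both limits:
- C+D: weight 10, volume 11, value 93
- D+E: weight 11, volume 9, value 73
- C+E: weight 5, volume 14, value 66
- D: weight 8, volume 3, value 50
Best: $93.

$93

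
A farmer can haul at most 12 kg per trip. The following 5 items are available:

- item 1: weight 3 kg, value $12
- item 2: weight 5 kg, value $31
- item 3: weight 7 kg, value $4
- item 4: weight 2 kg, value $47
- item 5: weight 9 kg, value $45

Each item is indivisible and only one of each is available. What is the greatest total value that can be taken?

$92

Check high-value combinations within 12 kg:
- item 4+item 5: weight 2+9=11, value 47+45=92
- item 1+item 2+item 4: weight 3+5+2=10, value 12+31+47=90
- item 2+item 4: weight 5+2=7, value 31+47=78
- item 1+item 3+item 4: weight 3+7+2=12, value 12+4+47=63
Best: $92.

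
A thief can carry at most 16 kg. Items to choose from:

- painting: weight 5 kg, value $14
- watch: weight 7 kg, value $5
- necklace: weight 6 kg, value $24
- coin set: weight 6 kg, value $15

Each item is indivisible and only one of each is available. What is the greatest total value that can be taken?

$39

Check high-value combinations within 16 kg:
- necklace+coin set: weight 6+6=12, value 24+15=39
- painting+necklace: weight 5+6=11, value 14+24=38
- painting+coin set: weight 5+6=11, value 14+15=29
- watch+necklace: weight 7+6=13, value 5+24=29
- necklace: weight 6, value 24
Best: $39.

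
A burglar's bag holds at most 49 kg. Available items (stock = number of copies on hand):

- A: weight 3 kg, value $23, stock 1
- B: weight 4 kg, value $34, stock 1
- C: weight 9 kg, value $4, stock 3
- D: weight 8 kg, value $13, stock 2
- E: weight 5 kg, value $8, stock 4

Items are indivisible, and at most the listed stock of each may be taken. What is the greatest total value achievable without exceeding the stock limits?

Top feasible selections:
- 1×A + 1×B + 2×D + 4×E: weight 43, value 115
- 1×A + 1×B + 1×C + 2×D + 3×E: weight 47, value 111
- 1×A + 1×B + 2×D + 3×E: weight 38, value 107
- 1×A + 1×B + 1×C + 1×D + 4×E: weight 44, value 106
Best: $115.

$115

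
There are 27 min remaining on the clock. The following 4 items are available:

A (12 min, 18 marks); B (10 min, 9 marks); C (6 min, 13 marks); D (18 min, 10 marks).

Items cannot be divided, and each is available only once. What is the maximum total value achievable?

Check high-value combinations within 27 min:
- A+C: time 12+6=18, value 18+13=31
- A+B: time 12+10=22, value 18+9=27
- C+D: time 6+18=24, value 13+10=23
- B+C: time 10+6=16, value 9+13=22
- A: time 12, value 18
Best: 31 marks.

31 marks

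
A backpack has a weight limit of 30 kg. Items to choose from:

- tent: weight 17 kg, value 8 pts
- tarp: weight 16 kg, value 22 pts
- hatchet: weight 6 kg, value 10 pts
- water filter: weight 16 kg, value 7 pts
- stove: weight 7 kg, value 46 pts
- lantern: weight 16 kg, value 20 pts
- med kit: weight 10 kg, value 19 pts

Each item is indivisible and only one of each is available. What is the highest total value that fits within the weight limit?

78 pts

Check high-value combinations within 30 kg:
- tarp+hatchet+stove: weight 16+6+7=29, value 22+10+46=78
- hatchet+stove+lantern: weight 6+7+16=29, value 10+46+20=76
- hatchet+stove+med kit: weight 6+7+10=23, value 10+46+19=75
- tarp+stove: weight 16+7=23, value 22+46=68
- stove+lantern: weight 7+16=23, value 46+20=66
Best: 78 pts.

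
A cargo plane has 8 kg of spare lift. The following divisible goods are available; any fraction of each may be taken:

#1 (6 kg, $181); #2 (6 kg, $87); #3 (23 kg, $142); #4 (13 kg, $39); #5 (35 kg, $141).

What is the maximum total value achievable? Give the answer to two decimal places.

Take in order of value per unit:
- #1 (181/6 per unit): all 6 → value 181, running total 181.00
- #2 (87/6 per unit): 2 of 6 → value 2×87/6 = 29.0000, running total 210.00
Total 210.00.

210.00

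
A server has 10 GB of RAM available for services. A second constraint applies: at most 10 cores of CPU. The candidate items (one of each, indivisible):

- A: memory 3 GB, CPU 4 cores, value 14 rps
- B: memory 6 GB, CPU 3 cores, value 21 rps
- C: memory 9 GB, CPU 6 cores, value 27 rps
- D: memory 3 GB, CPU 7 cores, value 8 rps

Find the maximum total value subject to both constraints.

Feasible sets respecting both limits:
- A+B: memory 9, CPU 7, value 35
- B+D: memory 9, CPU 10, value 29
- C: memory 9, CPU 6, value 27
Best: 35 rps.

35 rps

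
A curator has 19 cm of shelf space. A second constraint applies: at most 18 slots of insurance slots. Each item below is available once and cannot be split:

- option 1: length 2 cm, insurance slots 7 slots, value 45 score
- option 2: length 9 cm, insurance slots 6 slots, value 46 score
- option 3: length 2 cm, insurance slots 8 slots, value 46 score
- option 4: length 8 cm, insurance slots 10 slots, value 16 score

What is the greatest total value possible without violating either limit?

Feasible sets respecting both limits:
- option 2+option 3: length 11, insurance slots 14, value 92
- option 1+option 2: length 11, insurance slots 13, value 91
- option 1+option 3: length 4, insurance slots 15, value 91
- option 2+option 4: length 17, insurance slots 16, value 62
Best: 92 score.

92 score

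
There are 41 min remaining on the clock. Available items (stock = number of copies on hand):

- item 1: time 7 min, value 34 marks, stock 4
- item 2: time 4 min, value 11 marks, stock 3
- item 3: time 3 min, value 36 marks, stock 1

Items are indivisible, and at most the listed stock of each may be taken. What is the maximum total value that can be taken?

194 marks

Top feasible selections:
- 4×item 1 + 2×item 2 + 1×item 3: time 39, value 194
- 4×item 1 + 1×item 2 + 1×item 3: time 35, value 183
- 4×item 1 + 1×item 3: time 31, value 172
Best: 194 marks.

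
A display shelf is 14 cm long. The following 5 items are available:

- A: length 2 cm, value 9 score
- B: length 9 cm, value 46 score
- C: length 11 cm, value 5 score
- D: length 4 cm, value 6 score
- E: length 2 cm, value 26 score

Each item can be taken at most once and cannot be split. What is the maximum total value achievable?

81 score

Check high-value combinations within 14 cm:
- A+B+E: length 2+9+2=13, value 9+46+26=81
- B+E: length 9+2=11, value 46+26=72
- A+B: length 2+9=11, value 9+46=55
Best: 81 score.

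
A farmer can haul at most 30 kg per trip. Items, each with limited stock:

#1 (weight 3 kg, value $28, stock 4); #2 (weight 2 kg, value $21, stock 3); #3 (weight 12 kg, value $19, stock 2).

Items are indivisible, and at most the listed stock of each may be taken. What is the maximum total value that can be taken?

Best selections within weight 30 and stock limits:
- 4×#1 + 3×#2 + 1×#3: weight 30, value 194
- 4×#1 + 3×#2: weight 18, value 175
- 4×#1 + 2×#2 + 1×#3: weight 28, value 173
Best: $194.

$194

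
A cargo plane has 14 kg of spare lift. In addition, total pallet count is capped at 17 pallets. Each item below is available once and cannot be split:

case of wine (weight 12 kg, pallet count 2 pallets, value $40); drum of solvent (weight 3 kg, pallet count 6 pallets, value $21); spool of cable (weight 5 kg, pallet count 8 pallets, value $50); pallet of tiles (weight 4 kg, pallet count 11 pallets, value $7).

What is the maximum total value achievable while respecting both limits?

Feasible sets respecting both limits:
- drum of solvent+spool of cable: weight 8, pallet count 14, value 71
- spool of cable: weight 5, pallet count 8, value 50
- case of wine: weight 12, pallet count 2, value 40
- drum of solvent+pallet of tiles: weight 7, pallet count 17, value 28
Best: $71.

$71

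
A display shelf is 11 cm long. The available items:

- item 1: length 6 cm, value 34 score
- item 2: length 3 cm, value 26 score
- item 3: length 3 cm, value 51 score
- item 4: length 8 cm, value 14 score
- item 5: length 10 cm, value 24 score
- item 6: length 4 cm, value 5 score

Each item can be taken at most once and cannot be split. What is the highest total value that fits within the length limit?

This is a 0/1 knapsack; check combinations near the capacity.
- item 1+item 3: length 6+3=9, value 34+51=85
- item 2+item 3+item 6: length 3+3+4=10, value 26+51+5=82
- item 2+item 3: length 3+3=6, value 26+51=77
Best: 85 score.

85 score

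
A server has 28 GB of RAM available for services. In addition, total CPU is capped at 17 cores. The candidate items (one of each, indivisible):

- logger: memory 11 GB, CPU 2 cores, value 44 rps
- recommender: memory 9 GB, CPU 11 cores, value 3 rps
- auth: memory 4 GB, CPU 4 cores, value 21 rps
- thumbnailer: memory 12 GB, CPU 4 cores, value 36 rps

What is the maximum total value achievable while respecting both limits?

Feasible sets respecting both limits:
- logger+auth+thumbnailer: memory 27, CPU 10, value 101
- logger+thumbnailer: memory 23, CPU 6, value 80
- logger+recommender+auth: memory 24, CPU 17, value 68
- logger+auth: memory 15, CPU 6, value 65
Best: 101 rps.

101 rps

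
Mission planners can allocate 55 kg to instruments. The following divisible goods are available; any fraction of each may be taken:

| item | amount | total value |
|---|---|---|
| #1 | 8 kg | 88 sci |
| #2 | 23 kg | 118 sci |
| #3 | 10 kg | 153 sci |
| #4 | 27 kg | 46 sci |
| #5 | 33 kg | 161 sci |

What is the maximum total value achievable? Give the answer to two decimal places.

Take in order of value per unit:
- #3 (153/10 per unit): all 10 → value 153, running total 153.00
- #1 (88/8 per unit): all 8 → value 88, running total 241.00
- #2 (118/23 per unit): all 23 → value 118, running total 359.00
- #5 (161/33 per unit): 14 of 33 → value 14×161/33 = 68.3030, running total 427.30
Total 427.30.

427.30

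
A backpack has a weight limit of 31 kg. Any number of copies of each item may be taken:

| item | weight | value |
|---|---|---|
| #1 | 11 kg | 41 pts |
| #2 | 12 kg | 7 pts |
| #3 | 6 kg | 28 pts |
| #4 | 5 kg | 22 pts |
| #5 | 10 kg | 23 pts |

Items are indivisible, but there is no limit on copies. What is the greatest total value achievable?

140 pts

Best value-per-unit is #3 at 28/6, and filling with it alone uses weight 5×6=30. No mix of the others beats 5×28 = 140.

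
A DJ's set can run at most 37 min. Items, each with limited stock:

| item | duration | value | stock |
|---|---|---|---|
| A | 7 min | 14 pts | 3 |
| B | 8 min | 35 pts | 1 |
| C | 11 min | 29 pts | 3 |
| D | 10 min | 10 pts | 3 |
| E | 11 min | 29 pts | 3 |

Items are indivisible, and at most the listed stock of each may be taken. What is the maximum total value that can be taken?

Top feasible selections:
- 1×A + 1×B + 2×E: duration 37, value 107
- 1×A + 1×B + 1×C + 1×E: duration 37, value 107
- 1×A + 1×B + 2×C: duration 37, value 107
- 1×B + 2×E: duration 30, value 93
Best: 107 pts.

107 pts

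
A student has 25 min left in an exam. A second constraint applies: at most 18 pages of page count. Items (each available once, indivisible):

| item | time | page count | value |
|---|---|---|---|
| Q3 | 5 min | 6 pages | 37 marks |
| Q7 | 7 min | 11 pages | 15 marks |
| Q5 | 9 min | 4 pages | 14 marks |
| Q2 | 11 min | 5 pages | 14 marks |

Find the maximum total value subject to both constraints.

Feasible sets respecting both limits:
- Q3+Q5+Q2: time 25, page count 15, value 65
- Q3+Q7: time 12, page count 17, value 52
- Q3+Q5: time 14, page count 10, value 51
Best: 65 marks.

65 marks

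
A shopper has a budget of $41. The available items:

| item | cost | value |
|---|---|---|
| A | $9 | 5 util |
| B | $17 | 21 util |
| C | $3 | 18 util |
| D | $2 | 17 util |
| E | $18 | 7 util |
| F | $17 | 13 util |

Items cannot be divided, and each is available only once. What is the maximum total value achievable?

69 util

Check high-value combinations within $41:
- B+C+D+F: cost 17+3+2+17=39, value 21+18+17+13=69
- B+C+D+E: cost 17+3+2+18=40, value 21+18+17+7=63
- A+B+C+D: cost 9+17+3+2=31, value 5+21+18+17=61
Best: 69 util.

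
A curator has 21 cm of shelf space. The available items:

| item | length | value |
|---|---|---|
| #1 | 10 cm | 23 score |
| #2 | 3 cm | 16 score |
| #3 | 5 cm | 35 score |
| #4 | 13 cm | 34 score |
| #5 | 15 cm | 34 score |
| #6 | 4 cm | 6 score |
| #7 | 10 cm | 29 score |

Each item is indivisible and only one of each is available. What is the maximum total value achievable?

85 score

This is a 0/1 knapsack; check combinations near the capacity.
- #2+#3+#4: length 3+5+13=21, value 16+35+34=85
- #2+#3+#7: length 3+5+10=18, value 16+35+29=80
- #1+#2+#3: length 10+3+5=18, value 23+16+35=74
Best: 85 score.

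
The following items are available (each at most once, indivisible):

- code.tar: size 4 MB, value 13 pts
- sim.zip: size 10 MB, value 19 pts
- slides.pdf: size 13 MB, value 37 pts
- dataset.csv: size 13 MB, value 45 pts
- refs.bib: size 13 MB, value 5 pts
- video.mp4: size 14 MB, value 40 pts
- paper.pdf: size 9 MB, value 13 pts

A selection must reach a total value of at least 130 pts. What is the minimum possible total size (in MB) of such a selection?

44

Subsets with value ≥ 130, sorted by total size:
- code.tar+slides.pdf+dataset.csv+video.mp4: size 44, value 135
- slides.pdf+dataset.csv+video.mp4+paper.pdf: size 49, value 135
- sim.zip+slides.pdf+dataset.csv+video.mp4: size 50, value 141
Minimum size: 44 MB.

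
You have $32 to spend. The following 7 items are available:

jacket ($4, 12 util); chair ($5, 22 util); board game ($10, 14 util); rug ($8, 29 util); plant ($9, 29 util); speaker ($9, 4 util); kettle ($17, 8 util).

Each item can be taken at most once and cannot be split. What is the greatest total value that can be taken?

94 util

This is a 0/1 knapsack; check combinations near the capacity.
- chair+board game+rug+plant: cost 5+10+8+9=32, value 22+14+29+29=94
- jacket+chair+rug+plant: cost 4+5+8+9=26, value 12+22+29+29=92
- jacket+board game+rug+plant: cost 4+10+8+9=31, value 12+14+29+29=84
Best: 94 util.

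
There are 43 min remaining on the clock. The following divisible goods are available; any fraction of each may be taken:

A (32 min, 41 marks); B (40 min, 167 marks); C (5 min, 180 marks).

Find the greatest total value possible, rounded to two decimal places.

Take in order of value per unit:
- C (180/5 per unit): all 5 → value 180, running total 180.00
- B (167/40 per unit): 38 of 40 → value 38×167/40 = 158.6500, running total 338.65
Total 338.65.

338.65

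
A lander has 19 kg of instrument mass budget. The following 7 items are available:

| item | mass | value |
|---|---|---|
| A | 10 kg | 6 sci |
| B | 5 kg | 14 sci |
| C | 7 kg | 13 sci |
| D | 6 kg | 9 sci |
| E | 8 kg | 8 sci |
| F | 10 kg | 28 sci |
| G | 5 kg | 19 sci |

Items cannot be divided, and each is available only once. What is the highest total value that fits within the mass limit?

47 sci

Check high-value combinations within 19 kg:
- F+G: mass 10+5=15, value 28+19=47
- B+C+G: mass 5+7+5=17, value 14+13+19=46
- B+F: mass 5+10=15, value 14+28=42
- B+D+G: mass 5+6+5=16, value 14+9+19=42
- C+F: mass 7+10=17, value 13+28=41
Best: 47 sci.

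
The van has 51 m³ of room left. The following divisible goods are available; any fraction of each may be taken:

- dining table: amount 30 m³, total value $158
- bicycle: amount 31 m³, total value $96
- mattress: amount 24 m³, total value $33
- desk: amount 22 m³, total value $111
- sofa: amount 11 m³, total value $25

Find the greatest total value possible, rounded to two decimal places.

263.95

Take in order of value per unit:
- dining table (158/30 per unit): all 30 → value 158, running total 158.00
- desk (111/22 per unit): 21 of 22 → value 21×111/22 = 105.9545, running total 263.95
Total 263.95.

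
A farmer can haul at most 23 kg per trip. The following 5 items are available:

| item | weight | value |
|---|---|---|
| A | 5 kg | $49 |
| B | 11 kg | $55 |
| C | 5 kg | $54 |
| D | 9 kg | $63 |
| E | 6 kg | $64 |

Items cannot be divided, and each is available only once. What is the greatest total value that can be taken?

$181

Check high-value combinations within 23 kg:
- C+D+E: weight 5+9+6=20, value 54+63+64=181
- A+D+E: weight 5+9+6=20, value 49+63+64=176
- B+C+E: weight 11+5+6=22, value 55+54+64=173
- A+B+E: weight 5+11+6=22, value 49+55+64=168
Best: $181.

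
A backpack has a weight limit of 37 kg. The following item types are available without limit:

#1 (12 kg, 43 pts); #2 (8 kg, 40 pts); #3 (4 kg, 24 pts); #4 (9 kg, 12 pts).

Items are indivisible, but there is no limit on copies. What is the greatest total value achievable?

Best value-per-unit is #3 at 24/4, and filling with it alone uses weight 9×4=36. No mix of the others beats 9×24 = 216.

216 pts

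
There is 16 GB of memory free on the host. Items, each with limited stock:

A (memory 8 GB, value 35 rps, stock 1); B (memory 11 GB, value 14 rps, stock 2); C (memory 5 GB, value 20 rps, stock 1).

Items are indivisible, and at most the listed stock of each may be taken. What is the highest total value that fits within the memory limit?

Top feasible selections:
- 1×A + 1×C: memory 13, value 55
- 1×A: memory 8, value 35
- 1×B + 1×C: memory 16, value 34
- 1×C: memory 5, value 20
Best: 55 rps.

55 rps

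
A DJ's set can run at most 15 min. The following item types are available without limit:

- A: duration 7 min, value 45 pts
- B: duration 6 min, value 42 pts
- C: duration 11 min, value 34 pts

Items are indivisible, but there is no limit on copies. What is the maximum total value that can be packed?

90 pts

Best value-per-unit is B at 42/6; filling with it alone gives 2×42 = 84.
Optimal mix: 2×A → duration 14, value 90.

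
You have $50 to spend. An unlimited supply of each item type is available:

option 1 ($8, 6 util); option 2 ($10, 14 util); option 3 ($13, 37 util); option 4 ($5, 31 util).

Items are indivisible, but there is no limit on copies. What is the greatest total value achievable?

Best value-per-unit is option 4 at 31/5, and filling with it alone uses cost 10×5=50. No mix of the others beats 10×31 = 310.

310 util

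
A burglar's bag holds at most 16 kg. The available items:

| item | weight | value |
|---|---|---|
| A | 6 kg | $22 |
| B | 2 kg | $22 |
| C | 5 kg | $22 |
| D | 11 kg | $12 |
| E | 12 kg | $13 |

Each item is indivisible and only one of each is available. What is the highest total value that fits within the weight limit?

Check high-value combinations within 16 kg:
- A+B+C: weight 6+2+5=13, value 22+22+22=66
- B+C: weight 2+5=7, value 22+22=44
- A+B: weight 6+2=8, value 22+22=44
Best: $66.

$66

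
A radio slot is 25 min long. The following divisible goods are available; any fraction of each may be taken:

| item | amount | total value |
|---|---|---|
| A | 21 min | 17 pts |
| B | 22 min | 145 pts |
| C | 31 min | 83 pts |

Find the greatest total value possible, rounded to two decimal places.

Take in order of value per unit:
- B (145/22 per unit): all 22 → value 145, running total 145.00
- C (83/31 per unit): 3 of 31 → value 3×83/31 = 8.0323, running total 153.03
Total 153.03.

153.03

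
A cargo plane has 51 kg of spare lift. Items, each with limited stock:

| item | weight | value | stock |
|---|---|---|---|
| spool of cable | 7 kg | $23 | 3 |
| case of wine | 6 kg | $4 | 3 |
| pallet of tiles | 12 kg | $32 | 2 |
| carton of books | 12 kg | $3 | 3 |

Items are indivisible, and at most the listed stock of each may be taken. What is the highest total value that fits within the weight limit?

Best selections within weight 51 and stock limits:
- 3×spool of cable + 1×case of wine + 2×pallet of tiles: weight 51, value 137
- 3×spool of cable + 2×pallet of tiles: weight 45, value 133
Best: $137.

$137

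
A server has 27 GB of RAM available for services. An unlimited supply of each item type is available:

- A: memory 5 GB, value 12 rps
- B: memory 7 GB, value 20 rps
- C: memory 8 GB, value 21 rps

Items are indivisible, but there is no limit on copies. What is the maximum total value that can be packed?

73 rps

Best value-per-unit is B at 20/7; filling with it alone gives 3×20 = 60.
Optimal mix: 1×A + 2×B + 1×C → memory 27, value 73.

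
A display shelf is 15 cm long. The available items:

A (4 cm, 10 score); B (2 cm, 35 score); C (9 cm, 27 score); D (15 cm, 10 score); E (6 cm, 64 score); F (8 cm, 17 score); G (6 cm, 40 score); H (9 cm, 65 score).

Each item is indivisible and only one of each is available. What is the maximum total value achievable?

139 score

Check high-value combinations within 15 cm:
- B+E+G: length 2+6+6=14, value 35+64+40=139
- E+H: length 6+9=15, value 64+65=129
- A+B+H: length 4+2+9=15, value 10+35+65=110
Best: 139 score.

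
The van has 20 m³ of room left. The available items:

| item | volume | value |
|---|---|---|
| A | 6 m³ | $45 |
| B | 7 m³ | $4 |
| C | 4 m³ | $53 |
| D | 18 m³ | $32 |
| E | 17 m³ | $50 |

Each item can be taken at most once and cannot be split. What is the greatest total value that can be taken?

This is a 0/1 knapsack; check combinations near the capacity.
- A+B+C: volume 6+7+4=17, value 45+4+53=102
- A+C: volume 6+4=10, value 45+53=98
- B+C: volume 7+4=11, value 4+53=57
- C: volume 4, value 53
Best: $102.

$102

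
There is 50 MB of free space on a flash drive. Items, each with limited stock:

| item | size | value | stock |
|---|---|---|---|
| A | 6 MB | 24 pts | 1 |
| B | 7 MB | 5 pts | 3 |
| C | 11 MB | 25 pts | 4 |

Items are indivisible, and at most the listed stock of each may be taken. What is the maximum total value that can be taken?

124 pts

Top feasible selections:
- 1×A + 4×C: size 50, value 124
- 1×A + 1×B + 3×C: size 46, value 104
- 4×C: size 44, value 100
- 1×A + 3×C: size 39, value 99
Best: 124 pts.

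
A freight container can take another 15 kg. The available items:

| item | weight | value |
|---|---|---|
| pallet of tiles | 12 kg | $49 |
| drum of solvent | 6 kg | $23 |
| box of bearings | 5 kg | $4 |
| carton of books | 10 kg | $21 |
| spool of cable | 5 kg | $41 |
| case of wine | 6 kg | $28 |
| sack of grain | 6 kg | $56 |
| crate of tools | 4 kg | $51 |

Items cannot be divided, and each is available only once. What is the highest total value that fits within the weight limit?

This is a 0/1 knapsack; check combinations near the capacity.
- spool of cable+sack of grain+crate of tools: weight 5+6+4=15, value 41+56+51=148
- spool of cable+case of wine+crate of tools: weight 5+6+4=15, value 41+28+51=120
- drum of solvent+spool of cable+crate of tools: weight 6+5+4=15, value 23+41+51=115
Best: $148.

$148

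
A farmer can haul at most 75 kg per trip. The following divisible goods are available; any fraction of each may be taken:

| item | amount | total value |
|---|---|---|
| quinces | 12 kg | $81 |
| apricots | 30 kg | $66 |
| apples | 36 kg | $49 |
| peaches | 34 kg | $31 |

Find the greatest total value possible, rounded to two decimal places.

191.92

Take in order of value per unit:
- quinces (81/12 per unit): all 12 → value 81, running total 81.00
- apricots (66/30 per unit): all 30 → value 66, running total 147.00
- apples (49/36 per unit): 33 of 36 → value 33×49/36 = 44.9167, running total 191.92
Total 191.92.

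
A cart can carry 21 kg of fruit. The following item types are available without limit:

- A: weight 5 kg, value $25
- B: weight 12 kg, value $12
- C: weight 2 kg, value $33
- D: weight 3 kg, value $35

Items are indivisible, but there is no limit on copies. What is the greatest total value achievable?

Best value-per-unit is C at 33/2; filling with it alone gives 10×33 = 330.
Optimal mix: 9×C + 1×D → weight 21, value 332.

$332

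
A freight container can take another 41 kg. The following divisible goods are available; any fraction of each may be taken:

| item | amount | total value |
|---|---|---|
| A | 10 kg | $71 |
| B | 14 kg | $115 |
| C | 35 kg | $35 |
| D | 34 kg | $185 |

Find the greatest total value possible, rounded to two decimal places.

Take in order of value per unit:
- B (115/14 per unit): all 14 → value 115, running total 115.00
- A (71/10 per unit): all 10 → value 71, running total 186.00
- D (185/34 per unit): 17 of 34 → value 17×185/34 = 92.5000, running total 278.50
Total 278.50.

278.50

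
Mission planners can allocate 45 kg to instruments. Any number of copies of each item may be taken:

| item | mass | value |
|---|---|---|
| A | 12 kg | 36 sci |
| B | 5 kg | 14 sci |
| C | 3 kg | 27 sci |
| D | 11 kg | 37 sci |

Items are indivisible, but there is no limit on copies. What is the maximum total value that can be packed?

Best value-per-unit is C at 27/3, and filling with it alone uses mass 15×3=45. No mix of the others beats 15×27 = 405.

405 sci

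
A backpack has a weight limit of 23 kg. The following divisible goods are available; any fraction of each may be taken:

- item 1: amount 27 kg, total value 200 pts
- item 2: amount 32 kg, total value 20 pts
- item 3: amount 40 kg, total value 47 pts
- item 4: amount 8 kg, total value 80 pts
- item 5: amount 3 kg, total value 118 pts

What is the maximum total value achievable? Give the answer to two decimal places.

Take in order of value per unit:
- item 5 (118/3 per unit): all 3 → value 118, running total 118.00
- item 4 (80/8 per unit): all 8 → value 80, running total 198.00
- item 1 (200/27 per unit): 12 of 27 → value 12×200/27 = 88.8889, running total 286.89
Total 286.89.

286.89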